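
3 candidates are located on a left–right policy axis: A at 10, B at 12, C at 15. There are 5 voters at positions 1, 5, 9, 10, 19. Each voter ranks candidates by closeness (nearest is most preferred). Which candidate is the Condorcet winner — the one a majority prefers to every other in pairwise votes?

With single-peaked preferences on a line, the Condorcet winner is the candidate closest to the median voter.
The median voter (position 9) is closest to A at 10.
Check: A vs B — voters closer to A: 4 of 5.

A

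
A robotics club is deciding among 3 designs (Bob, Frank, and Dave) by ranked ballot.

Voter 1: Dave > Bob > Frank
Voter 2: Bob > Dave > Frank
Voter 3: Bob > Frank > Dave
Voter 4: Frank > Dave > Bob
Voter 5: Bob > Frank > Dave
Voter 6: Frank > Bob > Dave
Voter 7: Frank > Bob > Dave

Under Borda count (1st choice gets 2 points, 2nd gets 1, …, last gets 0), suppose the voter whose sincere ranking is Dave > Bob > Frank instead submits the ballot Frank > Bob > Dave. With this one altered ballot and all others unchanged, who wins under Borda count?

Borda totals with the altered ballot: Bob 9, Frank 10, Dave 2.
The switch changes the winner from Bob to Frank.

Frank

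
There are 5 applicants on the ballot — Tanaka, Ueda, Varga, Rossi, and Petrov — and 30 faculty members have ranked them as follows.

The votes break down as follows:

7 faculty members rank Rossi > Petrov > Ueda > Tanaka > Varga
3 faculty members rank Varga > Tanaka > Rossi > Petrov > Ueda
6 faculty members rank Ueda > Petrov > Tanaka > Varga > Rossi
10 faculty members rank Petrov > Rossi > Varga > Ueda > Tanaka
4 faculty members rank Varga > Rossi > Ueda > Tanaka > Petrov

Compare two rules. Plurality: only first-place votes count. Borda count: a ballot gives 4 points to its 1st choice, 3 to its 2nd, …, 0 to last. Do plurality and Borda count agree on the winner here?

Yes

Plurality first-place counts: Tanaka 0, Ueda 6, Varga 7, Rossi 7, Petrov 10 → Petrov.
Borda totals: Tanaka 32, Ueda 56, Varga 54, Rossi 76, Petrov 82 → Petrov.
The two rules agree on Petrov.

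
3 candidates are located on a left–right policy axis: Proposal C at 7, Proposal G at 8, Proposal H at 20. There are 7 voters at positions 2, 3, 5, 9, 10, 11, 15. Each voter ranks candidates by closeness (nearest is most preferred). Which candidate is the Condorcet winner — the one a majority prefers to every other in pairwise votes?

With single-peaked preferences on a line, the Condorcet winner is the candidate closest to the median voter.
The median voter (position 9) is closest to Proposal G at 8.
Check: Proposal G vs Proposal H — voters closer to Proposal G: 6 of 7.

Proposal G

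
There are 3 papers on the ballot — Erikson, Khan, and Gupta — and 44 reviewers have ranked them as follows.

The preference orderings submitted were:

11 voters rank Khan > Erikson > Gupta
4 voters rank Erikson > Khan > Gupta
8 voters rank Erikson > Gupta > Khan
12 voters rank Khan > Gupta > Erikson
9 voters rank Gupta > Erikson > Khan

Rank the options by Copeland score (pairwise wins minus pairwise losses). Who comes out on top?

Khan

Pairwise results:
  Erikson vs Khan: Khan wins 23–21.
  Erikson vs Gupta: Erikson wins 23–21.
  Khan vs Gupta: Khan wins 27–17.
Copeland scores (wins − losses):
  Erikson: 1 − 1 = 0
  Khan: 2 − 0 = 2
  Gupta: 0 − 2 = -2
Khan has the best Copeland score.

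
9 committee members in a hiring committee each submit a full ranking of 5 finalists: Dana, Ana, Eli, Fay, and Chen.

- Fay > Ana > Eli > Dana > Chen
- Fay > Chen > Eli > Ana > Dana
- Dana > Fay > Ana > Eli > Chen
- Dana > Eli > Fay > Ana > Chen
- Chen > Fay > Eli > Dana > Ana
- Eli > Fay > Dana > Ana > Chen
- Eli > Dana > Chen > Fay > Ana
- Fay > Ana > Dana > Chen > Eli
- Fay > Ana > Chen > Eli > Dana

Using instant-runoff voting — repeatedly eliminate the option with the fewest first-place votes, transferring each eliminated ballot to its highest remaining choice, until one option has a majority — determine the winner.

Fay

Round 1: Fay 4, Dana 2, Eli 2, Chen 1, Ana 0. Ana has the fewest and is eliminated.
Round 2: Fay 4, Dana 2, Eli 2, Chen 1. Chen has the fewest and is eliminated.
Round 3: Fay 5, Dana 2, Eli 2. Fay has a majority.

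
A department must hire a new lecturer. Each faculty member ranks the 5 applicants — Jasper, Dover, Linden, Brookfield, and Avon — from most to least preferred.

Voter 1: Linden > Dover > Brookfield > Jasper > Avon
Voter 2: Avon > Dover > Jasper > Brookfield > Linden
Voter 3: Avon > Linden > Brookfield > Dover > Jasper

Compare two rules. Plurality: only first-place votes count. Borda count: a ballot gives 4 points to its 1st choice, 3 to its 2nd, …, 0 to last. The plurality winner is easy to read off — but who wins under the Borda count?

Plurality first-place counts: Jasper 0, Dover 0, Linden 1, Brookfield 0, Avon 2 → Avon.
Borda totals: Jasper 3, Dover 7, Linden 7, Brookfield 5, Avon 8 → Avon.

Avon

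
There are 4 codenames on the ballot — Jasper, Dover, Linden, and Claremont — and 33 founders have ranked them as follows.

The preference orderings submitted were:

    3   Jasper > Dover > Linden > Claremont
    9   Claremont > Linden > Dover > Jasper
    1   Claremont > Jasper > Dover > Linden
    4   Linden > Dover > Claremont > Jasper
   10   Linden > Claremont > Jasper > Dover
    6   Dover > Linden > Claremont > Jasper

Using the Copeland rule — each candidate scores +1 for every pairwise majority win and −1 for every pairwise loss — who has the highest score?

Linden

Pairwise results:
  Jasper vs Dover: Dover wins 19–14.
  Jasper vs Linden: Linden wins 29–4.
  Jasper vs Claremont: Claremont wins 30–3.
  Dover vs Linden: Linden wins 23–10.
  Dover vs Claremont: Claremont wins 20–13.
  Linden vs Claremont: Linden wins 23–10.
Copeland scores (wins − losses):
  Jasper: 0 − 3 = -3
  Dover: 1 − 2 = -1
  Linden: 3 − 0 = 3
  Claremont: 2 − 1 = 1
Linden has the best Copeland score.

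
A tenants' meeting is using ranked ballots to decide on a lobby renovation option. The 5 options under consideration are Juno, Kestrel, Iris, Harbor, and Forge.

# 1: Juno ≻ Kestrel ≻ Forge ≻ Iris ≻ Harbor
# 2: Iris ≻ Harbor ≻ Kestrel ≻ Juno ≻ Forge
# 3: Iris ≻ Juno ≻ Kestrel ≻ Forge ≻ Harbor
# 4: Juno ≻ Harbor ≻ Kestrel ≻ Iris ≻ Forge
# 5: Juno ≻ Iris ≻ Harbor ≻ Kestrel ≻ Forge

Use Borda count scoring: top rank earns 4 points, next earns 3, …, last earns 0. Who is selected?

Juno

Borda scores:
  Juno: 4 + 1 + 3 + 4 + 4 = 16
  Kestrel: 3 + 2 + 2 + 2 + 1 = 10
  Iris: 1 + 4 + 4 + 1 + 3 = 13
  Harbor: 0 + 3 + 0 + 3 + 2 = 8
  Forge: 2 + 0 + 1 + 0 + 0 = 3
Juno has the highest total.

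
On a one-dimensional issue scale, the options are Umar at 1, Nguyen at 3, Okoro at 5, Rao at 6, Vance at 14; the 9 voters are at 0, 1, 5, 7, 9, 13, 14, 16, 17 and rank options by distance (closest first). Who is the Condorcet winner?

With single-peaked preferences on a line, the Condorcet winner is the candidate closest to the median voter.
The median voter (position 9) is closest to Rao at 6.
Check: Rao vs Vance — voters closer to Rao: 5 of 9.

Rao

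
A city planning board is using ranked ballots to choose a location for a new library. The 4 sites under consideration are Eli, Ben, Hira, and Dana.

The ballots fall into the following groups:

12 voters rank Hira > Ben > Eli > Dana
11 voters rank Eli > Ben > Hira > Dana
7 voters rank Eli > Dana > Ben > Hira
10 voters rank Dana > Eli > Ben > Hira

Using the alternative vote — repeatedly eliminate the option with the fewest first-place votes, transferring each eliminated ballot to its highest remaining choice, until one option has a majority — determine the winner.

Round 1: Eli 18, Hira 12, Dana 10, Ben 0. Ben has the fewest and is eliminated.
Round 2: Eli 18, Hira 12, Dana 10. Dana has the fewest and is eliminated.
Round 3: Eli 28, Hira 12. Eli has a majority.

Eli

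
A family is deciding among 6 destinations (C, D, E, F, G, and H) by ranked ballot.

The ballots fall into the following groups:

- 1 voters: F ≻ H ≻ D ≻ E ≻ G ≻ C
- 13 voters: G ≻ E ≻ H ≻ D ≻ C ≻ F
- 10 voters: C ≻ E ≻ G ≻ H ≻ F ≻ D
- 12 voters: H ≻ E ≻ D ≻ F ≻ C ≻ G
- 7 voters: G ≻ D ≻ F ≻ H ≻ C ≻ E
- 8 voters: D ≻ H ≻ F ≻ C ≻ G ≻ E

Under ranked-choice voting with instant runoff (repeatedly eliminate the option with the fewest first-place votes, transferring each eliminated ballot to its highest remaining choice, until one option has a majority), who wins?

G

Round 1: G 20, H 12, C 10, D 8, F 1, E 0. E has the fewest and is eliminated.
Round 2: G 20, H 12, C 10, D 8, F 1. F has the fewest and is eliminated.
Round 3: G 20, H 13, C 10, D 8. D has the fewest and is eliminated.
Round 4: H 21, G 20, C 10. C has the fewest and is eliminated.
Round 5: G 30, H 21. G has a majority.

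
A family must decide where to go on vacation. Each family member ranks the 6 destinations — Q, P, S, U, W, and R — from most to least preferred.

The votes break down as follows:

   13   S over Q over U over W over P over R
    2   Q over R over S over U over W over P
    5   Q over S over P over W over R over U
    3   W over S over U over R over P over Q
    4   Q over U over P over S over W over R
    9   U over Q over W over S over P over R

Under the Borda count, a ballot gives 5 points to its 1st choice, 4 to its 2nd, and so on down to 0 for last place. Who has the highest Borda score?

Borda scores:
  Q: 13·4 + 2·5 + 5·5 + 3·0 + 4·5 + 9·4 = 143
  P: 13·1 + 2·0 + 5·3 + 3·1 + 4·3 + 9·1 = 52
  S: 13·5 + 2·3 + 5·4 + 3·4 + 4·2 + 9·2 = 129
  U: 13·3 + 2·2 + 5·0 + 3·3 + 4·4 + 9·5 = 113
  W: 13·2 + 2·1 + 5·2 + 3·5 + 4·1 + 9·3 = 84
  R: 13·0 + 2·4 + 5·1 + 3·2 + 4·0 + 9·0 = 19
Q has the highest total.

Q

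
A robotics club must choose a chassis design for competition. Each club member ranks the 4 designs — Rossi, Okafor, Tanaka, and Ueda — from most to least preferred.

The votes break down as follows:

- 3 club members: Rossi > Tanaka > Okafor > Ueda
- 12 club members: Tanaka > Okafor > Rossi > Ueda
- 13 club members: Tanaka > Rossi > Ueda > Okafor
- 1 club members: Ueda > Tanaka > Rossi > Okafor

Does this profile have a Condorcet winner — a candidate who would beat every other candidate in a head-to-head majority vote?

Head-to-head results (29 voters total):
Rossi vs Okafor: Rossi wins 17–12.
Rossi vs Tanaka: Tanaka wins 26–3.
Rossi vs Ueda: Rossi wins 28–1.
Okafor vs Tanaka: Tanaka wins 29–0.
Okafor vs Ueda: Okafor wins 15–14.
Tanaka vs Ueda: Tanaka wins 28–1.
Tanaka beats each rival — Rossi (26–3), Okafor (29–0), Ueda (28–1) — so Tanaka is the Condorcet winner.

Yes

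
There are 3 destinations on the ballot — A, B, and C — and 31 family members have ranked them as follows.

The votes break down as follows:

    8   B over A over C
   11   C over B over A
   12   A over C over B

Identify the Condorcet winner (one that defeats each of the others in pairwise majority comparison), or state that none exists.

None — there is no Condorcet winner

Head-to-head results (31 voters total):
A vs B: B wins 19–12.
A vs C: A wins 20–11.
B vs C: C wins 23–8.
No candidate beats all others: A beats C beats B beats A, a majority cycle.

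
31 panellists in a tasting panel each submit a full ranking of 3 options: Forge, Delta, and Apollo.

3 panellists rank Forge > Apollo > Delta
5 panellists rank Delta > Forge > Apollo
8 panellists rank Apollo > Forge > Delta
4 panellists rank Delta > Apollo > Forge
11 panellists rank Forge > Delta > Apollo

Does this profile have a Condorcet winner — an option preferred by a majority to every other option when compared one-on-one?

Head-to-head results (31 voters total):
Forge vs Delta: Forge wins 22–9.
Forge vs Apollo: Forge wins 19–12.
Delta vs Apollo: Delta wins 20–11.
Forge beats each rival — Delta (22–9), Apollo (19–12) — so Forge is the Condorcet winner.

Yes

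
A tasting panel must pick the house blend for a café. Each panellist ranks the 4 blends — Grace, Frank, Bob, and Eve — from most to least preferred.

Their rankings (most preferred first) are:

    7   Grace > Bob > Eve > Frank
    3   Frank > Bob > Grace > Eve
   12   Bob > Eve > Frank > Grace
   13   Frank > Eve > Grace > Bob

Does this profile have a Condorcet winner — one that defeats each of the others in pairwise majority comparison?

Head-to-head results (35 voters total):
Grace vs Frank: Frank wins 28–7.
Grace vs Bob: Grace wins 20–15.
Grace vs Eve: Eve wins 25–10.
Frank vs Bob: Bob wins 19–16.
Frank vs Eve: Eve wins 19–16.
Bob vs Eve: Bob wins 22–13.
No candidate beats all others: Grace beats Bob beats Frank beats Grace, a majority cycle.

No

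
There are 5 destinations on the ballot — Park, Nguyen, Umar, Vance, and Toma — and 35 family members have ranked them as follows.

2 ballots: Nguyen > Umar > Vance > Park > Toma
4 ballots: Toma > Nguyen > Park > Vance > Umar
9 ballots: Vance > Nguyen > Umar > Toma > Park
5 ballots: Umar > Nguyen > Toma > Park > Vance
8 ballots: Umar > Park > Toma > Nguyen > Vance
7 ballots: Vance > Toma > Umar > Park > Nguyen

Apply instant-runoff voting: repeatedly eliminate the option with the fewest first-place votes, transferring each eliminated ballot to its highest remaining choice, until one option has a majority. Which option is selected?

Round 1: Vance 16, Umar 13, Toma 4, Nguyen 2, Park 0. Park has the fewest and is eliminated.
Round 2: Vance 16, Umar 13, Toma 4, Nguyen 2. Nguyen has the fewest and is eliminated.
Round 3: Vance 16, Umar 15, Toma 4. Toma has the fewest and is eliminated.
Round 4: Vance 20, Umar 15. Vance has a majority.

Vance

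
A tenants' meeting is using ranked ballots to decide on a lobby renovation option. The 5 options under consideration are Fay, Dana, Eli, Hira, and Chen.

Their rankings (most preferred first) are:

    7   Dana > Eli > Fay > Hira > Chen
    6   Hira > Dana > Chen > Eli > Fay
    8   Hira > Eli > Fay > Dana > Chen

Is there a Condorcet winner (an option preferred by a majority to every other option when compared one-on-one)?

Head-to-head results (21 voters total):
Fay vs Dana: Dana wins 13–8.
Fay vs Eli: Eli wins 21–0.
Fay vs Hira: Hira wins 14–7.
Fay vs Chen: Fay wins 15–6.
Dana vs Eli: Dana wins 13–8.
Dana vs Hira: Hira wins 14–7.
Dana vs Chen: Dana wins 21–0.
Eli vs Hira: Hira wins 14–7.
Eli vs Chen: Eli wins 15–6.
Hira vs Chen: Hira wins 21–0.
Hira beats each rival — Fay (14–7), Dana (14–7), Eli (14–7), Chen (21–0) — so Hira is the Condorcet winner.

Yes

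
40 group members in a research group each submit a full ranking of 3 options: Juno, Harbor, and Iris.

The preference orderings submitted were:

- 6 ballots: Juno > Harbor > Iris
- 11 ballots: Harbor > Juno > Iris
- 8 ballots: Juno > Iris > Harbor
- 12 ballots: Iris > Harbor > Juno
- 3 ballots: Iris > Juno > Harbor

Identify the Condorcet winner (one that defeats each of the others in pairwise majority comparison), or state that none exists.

Head-to-head results (40 voters total):
Juno vs Harbor: Harbor wins 23–17.
Juno vs Iris: Juno wins 25–15.
Harbor vs Iris: Iris wins 23–17.
No candidate beats all others: Juno beats Iris beats Harbor beats Juno, a majority cycle.

There is no Condorcet winner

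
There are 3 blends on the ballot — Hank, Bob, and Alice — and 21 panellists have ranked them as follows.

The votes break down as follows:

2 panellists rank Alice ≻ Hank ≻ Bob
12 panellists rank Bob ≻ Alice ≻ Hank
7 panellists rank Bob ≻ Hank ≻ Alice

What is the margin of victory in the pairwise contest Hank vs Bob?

17

Ballots ranking Hank above Bob: 2.
Ballots ranking Bob above Hank: 12+7 = 19.
Bob wins 19–2, a margin of 17.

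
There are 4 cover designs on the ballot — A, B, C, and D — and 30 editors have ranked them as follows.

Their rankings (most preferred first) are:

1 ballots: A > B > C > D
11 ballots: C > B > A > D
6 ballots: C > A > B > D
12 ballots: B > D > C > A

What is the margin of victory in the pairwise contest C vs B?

4

Ballots ranking C above B: 11+6 = 17.
Ballots ranking B above C: 1+12 = 13.
C wins 17–13, a margin of 4.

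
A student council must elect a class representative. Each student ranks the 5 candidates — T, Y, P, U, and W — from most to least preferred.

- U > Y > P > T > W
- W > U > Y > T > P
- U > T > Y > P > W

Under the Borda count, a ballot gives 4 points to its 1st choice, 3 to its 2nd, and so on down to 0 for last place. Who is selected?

Borda scores:
  T: 1 + 1 + 3 = 5
  Y: 3 + 2 + 2 = 7
  P: 2 + 0 + 1 = 3
  U: 4 + 3 + 4 = 11
  W: 0 + 4 + 0 = 4
U has the highest total.

U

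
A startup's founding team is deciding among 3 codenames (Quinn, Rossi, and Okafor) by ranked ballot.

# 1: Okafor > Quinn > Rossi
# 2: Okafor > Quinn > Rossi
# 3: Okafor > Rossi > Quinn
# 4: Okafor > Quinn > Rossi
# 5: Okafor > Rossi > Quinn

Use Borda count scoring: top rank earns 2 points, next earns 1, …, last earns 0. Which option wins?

Borda scores:
  Quinn: 1 + 1 + 0 + 1 + 0 = 3
  Rossi: 0 + 0 + 1 + 0 + 1 = 2
  Okafor: 2 + 2 + 2 + 2 + 2 = 10
Okafor has the highest total.

Okafor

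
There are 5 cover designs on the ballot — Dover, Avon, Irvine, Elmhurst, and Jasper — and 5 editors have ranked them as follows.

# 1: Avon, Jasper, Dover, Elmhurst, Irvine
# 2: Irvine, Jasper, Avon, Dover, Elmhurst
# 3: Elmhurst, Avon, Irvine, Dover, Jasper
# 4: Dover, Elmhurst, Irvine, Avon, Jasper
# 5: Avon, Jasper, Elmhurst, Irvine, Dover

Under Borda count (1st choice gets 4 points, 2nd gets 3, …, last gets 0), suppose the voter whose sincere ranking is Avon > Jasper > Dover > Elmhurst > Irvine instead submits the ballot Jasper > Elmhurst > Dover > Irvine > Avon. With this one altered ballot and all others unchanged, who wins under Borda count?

Borda totals with the altered ballot: Dover 8, Avon 10, Irvine 10, Elmhurst 12, Jasper 10.
The switch changes the winner from Avon to Elmhurst.

Elmhurst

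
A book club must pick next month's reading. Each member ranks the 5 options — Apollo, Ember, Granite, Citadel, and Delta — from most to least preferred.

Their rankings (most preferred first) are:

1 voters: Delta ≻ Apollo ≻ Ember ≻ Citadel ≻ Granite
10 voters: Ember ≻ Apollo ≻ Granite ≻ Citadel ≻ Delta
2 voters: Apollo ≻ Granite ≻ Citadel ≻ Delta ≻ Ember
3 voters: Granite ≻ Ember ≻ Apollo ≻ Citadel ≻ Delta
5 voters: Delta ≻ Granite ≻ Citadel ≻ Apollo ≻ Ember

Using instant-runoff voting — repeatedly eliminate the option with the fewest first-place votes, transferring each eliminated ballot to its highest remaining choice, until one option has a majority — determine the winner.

Round 1: Ember 10, Delta 6, Granite 3, Apollo 2, Citadel 0. Citadel has the fewest and is eliminated.
Round 2: Ember 10, Delta 6, Granite 3, Apollo 2. Apollo has the fewest and is eliminated.
Round 3: Ember 10, Delta 6, Granite 5. Granite has the fewest and is eliminated.
Round 4: Ember 13, Delta 8. Ember has a majority.

Ember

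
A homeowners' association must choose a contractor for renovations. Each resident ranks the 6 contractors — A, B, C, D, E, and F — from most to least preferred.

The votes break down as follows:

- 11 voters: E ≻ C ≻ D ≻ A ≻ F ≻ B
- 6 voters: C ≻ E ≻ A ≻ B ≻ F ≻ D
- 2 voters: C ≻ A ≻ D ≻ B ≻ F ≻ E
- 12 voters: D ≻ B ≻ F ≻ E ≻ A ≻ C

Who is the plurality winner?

First-place vote totals:
  A: 0
  B: 0
  C: 8
  D: 12
  E: 11
  F: 0
D has the most first-place votes.

D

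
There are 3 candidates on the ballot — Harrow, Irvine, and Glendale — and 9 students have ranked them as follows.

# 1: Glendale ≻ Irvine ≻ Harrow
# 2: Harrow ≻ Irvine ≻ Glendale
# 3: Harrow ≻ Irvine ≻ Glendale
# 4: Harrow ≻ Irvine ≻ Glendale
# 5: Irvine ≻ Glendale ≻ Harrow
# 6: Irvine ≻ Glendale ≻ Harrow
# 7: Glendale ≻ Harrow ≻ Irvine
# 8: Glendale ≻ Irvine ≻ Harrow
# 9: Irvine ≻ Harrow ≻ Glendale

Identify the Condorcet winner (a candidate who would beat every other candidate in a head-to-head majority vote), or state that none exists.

Head-to-head results (9 voters total):
Harrow vs Irvine: Irvine wins 5–4.
Harrow vs Glendale: Glendale wins 5–4.
Irvine vs Glendale: Irvine wins 6–3.
Irvine beats each rival — Harrow (5–4), Glendale (6–3) — so Irvine is the Condorcet winner.

Irvine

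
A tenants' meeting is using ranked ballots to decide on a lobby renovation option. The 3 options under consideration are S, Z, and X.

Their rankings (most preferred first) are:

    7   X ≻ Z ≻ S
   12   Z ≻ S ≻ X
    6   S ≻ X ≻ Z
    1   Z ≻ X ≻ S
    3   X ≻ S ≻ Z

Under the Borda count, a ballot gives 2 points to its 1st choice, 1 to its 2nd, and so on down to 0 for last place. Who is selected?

Borda scores:
  S: 7·0 + 12·1 + 6·2 + 0 + 3·1 = 27
  Z: 7·1 + 12·2 + 6·0 + 2 + 3·0 = 33
  X: 7·2 + 12·0 + 6·1 + 1 + 3·2 = 27
Z has the highest total.

Z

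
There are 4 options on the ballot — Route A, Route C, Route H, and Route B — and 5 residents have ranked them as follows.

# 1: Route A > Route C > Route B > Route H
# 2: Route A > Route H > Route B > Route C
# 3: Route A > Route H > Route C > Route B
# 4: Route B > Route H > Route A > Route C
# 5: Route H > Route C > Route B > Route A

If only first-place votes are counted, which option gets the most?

Route A

First-place vote totals:
  Route A: 3
  Route C: 0
  Route H: 1
  Route B: 1
Route A has the most first-place votes.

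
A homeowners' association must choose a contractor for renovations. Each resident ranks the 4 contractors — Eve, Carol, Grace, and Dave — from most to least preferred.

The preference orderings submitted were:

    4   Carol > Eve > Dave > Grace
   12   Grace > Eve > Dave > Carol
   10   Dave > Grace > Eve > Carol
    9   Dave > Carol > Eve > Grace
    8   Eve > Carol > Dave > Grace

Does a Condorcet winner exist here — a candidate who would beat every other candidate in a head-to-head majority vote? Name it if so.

There is no Condorcet winner

Head-to-head results (43 voters total):
Eve vs Carol: Eve wins 30–13.
Eve vs Grace: Grace wins 22–21.
Eve vs Dave: Eve wins 24–19.
Carol vs Grace: Grace wins 22–21.
Carol vs Dave: Dave wins 31–12.
Grace vs Dave: Dave wins 31–12.
No candidate beats all others: Eve beats Dave beats Grace beats Eve, a majority cycle.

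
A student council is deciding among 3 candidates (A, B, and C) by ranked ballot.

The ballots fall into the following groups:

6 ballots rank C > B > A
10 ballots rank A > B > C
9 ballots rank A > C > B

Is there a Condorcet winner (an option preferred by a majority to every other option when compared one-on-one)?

Head-to-head results (25 voters total):
A vs B: A wins 19–6.
A vs C: A wins 19–6.
B vs C: C wins 15–10.
A beats each rival — B (19–6), C (19–6) — so A is the Condorcet winner.

Yes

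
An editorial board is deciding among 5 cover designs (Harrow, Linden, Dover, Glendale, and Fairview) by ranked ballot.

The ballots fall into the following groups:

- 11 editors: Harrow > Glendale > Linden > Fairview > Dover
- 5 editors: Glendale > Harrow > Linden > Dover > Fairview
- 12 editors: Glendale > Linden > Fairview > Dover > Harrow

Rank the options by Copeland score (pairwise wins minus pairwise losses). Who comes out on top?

Pairwise results:
  Harrow vs Linden: Harrow wins 16–12.
  Harrow vs Dover: Harrow wins 16–12.
  Harrow vs Glendale: Glendale wins 17–11.
  Harrow vs Fairview: Harrow wins 16–12.
  Linden vs Dover: Linden wins 28–0.
  Linden vs Glendale: Glendale wins 28–0.
  Linden vs Fairview: Linden wins 28–0.
  Dover vs Glendale: Glendale wins 28–0.
  Dover vs Fairview: Fairview wins 23–5.
  Glendale vs Fairview: Glendale wins 28–0.
Copeland scores (wins − losses):
  Harrow: 3 − 1 = 2
  Linden: 2 − 2 = 0
  Dover: 0 − 4 = -4
  Glendale: 4 − 0 = 4
  Fairview: 1 − 3 = -2
Glendale has the best Copeland score.

Glendale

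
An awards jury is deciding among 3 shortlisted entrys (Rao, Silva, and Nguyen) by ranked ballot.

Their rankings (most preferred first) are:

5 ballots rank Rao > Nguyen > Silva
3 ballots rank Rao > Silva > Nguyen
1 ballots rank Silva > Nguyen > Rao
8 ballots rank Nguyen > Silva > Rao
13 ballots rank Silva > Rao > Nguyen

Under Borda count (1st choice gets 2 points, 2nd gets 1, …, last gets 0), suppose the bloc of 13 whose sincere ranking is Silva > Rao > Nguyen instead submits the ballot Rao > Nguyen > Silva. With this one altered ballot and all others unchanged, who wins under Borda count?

Borda totals with the altered ballot: Rao 42, Silva 13, Nguyen 35.
The switch changes the winner from Silva to Rao.

Rao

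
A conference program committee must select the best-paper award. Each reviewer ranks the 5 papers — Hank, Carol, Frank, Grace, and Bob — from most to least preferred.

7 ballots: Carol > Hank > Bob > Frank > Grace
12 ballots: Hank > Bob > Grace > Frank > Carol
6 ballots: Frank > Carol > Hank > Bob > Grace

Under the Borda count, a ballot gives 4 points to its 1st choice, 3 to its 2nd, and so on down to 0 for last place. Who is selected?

Hank

Borda scores:
  Hank: 7·3 + 12·4 + 6·2 = 81
  Carol: 7·4 + 12·0 + 6·3 = 46
  Frank: 7·1 + 12·1 + 6·4 = 43
  Grace: 7·0 + 12·2 + 6·0 = 24
  Bob: 7·2 + 12·3 + 6·1 = 56
Hank has the highest total.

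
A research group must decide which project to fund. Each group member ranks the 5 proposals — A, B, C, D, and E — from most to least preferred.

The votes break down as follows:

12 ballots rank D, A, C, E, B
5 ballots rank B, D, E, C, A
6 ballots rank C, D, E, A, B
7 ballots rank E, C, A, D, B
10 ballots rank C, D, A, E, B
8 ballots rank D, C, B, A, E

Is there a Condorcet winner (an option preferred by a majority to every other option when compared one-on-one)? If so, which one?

Head-to-head results (48 voters total):
A vs B: A wins 35–13.
A vs C: C wins 36–12.
A vs D: D wins 41–7.
A vs E: A wins 30–18.
B vs C: C wins 43–5.
B vs D: D wins 43–5.
B vs E: E wins 35–13.
C vs D: D wins 25–23.
C vs E: C wins 36–12.
D vs E: D wins 41–7.
D beats each rival — A (41–7), B (43–5), C (25–23), E (41–7) — so D is the Condorcet winner.

D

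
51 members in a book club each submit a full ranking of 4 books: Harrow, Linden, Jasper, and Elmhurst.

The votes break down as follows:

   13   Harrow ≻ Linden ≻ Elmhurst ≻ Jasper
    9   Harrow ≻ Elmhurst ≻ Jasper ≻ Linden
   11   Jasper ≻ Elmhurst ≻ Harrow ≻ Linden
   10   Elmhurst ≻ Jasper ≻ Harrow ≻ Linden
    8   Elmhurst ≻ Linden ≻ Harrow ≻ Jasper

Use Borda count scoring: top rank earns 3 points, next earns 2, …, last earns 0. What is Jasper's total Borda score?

Borda scores:
  Harrow: 13·3 + 9·3 + 11·1 + 10·1 + 8·1 = 95
  Linden: 13·2 + 9·0 + 11·0 + 10·0 + 8·2 = 42
  Jasper: 13·0 + 9·1 + 11·3 + 10·2 + 8·0 = 62
  Elmhurst: 13·1 + 9·2 + 11·2 + 10·3 + 8·3 = 107

62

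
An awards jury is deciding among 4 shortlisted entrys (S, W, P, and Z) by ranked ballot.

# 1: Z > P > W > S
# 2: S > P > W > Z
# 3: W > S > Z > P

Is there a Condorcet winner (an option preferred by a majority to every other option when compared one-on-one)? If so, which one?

Head-to-head results (3 voters total):
S vs W: W wins 2–1.
S vs P: S wins 2–1.
S vs Z: S wins 2–1.
W vs P: P wins 2–1.
W vs Z: W wins 2–1.
P vs Z: Z wins 2–1.
No candidate beats all others: S beats P beats W beats S, a majority cycle.

None — there is no Condorcet winner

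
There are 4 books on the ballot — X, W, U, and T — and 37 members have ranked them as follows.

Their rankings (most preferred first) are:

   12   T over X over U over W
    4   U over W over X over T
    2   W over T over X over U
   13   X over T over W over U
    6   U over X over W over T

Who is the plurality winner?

X

First-place vote totals:
  X: 13
  W: 2
  U: 10
  T: 12
X has the most first-place votes.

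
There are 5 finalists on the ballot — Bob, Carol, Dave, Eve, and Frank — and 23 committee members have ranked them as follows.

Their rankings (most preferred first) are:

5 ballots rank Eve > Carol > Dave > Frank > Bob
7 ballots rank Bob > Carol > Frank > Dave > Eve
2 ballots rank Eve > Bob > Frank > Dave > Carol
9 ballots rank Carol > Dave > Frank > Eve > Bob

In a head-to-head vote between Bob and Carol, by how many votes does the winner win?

Ballots ranking Bob above Carol: 7+2 = 9.
Ballots ranking Carol above Bob: 5+9 = 14.
Carol wins 14–9, a margin of 5.

5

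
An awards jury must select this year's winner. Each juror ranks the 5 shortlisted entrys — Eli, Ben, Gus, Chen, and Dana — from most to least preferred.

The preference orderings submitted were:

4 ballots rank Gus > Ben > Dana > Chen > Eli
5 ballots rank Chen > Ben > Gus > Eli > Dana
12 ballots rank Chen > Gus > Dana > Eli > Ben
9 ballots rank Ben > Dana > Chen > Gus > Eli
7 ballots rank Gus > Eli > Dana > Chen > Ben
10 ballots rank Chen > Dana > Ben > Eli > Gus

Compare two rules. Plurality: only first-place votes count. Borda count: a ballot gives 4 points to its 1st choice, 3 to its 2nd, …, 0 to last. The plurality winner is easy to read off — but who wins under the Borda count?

Chen

Plurality first-place counts: Eli 0, Ben 9, Gus 11, Chen 27, Dana 0 → Chen.
Borda totals: Eli 48, Ben 83, Gus 99, Chen 137, Dana 103 → Chen.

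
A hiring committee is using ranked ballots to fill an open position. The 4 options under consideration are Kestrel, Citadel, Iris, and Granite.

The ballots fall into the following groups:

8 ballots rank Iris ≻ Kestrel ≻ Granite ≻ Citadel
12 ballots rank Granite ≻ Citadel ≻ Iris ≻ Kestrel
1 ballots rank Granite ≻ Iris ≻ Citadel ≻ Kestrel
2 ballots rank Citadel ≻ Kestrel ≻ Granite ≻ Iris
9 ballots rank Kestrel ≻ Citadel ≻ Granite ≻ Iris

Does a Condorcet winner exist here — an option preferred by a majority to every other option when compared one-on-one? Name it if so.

Head-to-head results (32 voters total):
Kestrel vs Citadel: Kestrel wins 17–15.
Kestrel vs Iris: Iris wins 21–11.
Kestrel vs Granite: Kestrel wins 19–13.
Citadel vs Iris: Citadel wins 23–9.
Citadel vs Granite: Granite wins 21–11.
Iris vs Granite: Granite wins 24–8.
No candidate beats all others: Kestrel beats Citadel beats Iris beats Kestrel, a majority cycle.

No Condorcet winner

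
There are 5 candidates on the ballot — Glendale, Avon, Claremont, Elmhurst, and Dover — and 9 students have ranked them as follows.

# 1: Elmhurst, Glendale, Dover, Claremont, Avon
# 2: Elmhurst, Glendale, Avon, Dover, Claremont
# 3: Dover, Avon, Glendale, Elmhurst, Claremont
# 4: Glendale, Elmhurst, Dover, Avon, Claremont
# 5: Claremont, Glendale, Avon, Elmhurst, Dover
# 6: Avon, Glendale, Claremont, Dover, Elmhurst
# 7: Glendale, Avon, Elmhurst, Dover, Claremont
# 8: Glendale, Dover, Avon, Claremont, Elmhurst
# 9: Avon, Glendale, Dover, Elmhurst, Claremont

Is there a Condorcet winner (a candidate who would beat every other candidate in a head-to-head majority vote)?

Yes

Head-to-head results (9 voters total):
Glendale vs Avon: Glendale wins 6–3.
Glendale vs Claremont: Glendale wins 8–1.
Glendale vs Elmhurst: Glendale wins 7–2.
Glendale vs Dover: Glendale wins 8–1.
Avon vs Claremont: Avon wins 7–2.
Avon vs Elmhurst: Avon wins 6–3.
Avon vs Dover: Avon wins 5–4.
Claremont vs Elmhurst: Elmhurst wins 6–3.
Claremont vs Dover: Dover wins 7–2.
Elmhurst vs Dover: Elmhurst wins 5–4.
Glendale beats each rival — Avon (6–3), Claremont (8–1), Elmhurst (7–2), Dover (8–1) — so Glendale is the Condorcet winner.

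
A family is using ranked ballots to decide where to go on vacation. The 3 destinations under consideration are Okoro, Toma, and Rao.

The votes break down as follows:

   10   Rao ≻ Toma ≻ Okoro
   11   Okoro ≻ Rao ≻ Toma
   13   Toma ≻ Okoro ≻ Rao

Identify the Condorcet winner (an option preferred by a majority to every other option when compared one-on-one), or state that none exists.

Head-to-head results (34 voters total):
Okoro vs Toma: Toma wins 23–11.
Okoro vs Rao: Okoro wins 24–10.
Toma vs Rao: Rao wins 21–13.
No candidate beats all others: Okoro beats Rao beats Toma beats Okoro, a majority cycle.

None — there is no Condorcet winner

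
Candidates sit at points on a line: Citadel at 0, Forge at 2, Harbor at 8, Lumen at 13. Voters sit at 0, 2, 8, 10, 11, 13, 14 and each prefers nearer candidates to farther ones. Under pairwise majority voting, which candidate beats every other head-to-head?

Harbor

With single-peaked preferences on a line, the Condorcet winner is the candidate closest to the median voter.
The median voter (position 10) is closest to Harbor at 8.
Check: Harbor vs Lumen — voters closer to Harbor: 4 of 7.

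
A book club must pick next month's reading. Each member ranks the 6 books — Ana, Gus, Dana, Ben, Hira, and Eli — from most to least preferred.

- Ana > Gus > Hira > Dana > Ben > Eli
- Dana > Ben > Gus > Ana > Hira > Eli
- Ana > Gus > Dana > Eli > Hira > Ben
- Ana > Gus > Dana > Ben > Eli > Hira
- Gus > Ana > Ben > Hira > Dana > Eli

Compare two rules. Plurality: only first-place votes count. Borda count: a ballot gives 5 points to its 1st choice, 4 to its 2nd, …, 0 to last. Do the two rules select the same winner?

Yes

Plurality first-place counts: Ana 3, Gus 1, Dana 1, Ben 0, Hira 0, Eli 0 → Ana.
Borda totals: Ana 21, Gus 20, Dana 14, Ben 10, Hira 7, Eli 3 → Ana.
The two rules agree on Ana.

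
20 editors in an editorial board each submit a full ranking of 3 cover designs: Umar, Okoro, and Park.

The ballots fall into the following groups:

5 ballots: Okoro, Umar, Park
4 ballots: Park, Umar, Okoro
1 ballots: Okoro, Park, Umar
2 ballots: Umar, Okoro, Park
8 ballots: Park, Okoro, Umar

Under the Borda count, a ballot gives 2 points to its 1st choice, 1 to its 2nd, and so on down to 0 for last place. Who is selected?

Borda scores:
  Umar: 5·1 + 4·1 + 0 + 2·2 + 8·0 = 13
  Okoro: 5·2 + 4·0 + 2 + 2·1 + 8·1 = 22
  Park: 5·0 + 4·2 + 1 + 2·0 + 8·2 = 25
Park has the highest total.

Park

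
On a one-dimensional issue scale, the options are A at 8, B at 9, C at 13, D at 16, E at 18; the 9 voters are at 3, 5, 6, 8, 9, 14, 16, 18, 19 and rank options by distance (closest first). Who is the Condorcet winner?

With single-peaked preferences on a line, the Condorcet winner is the candidate closest to the median voter.
The median voter (position 9) is closest to B at 9.
Check: B vs C — voters closer to B: 5 of 9.

B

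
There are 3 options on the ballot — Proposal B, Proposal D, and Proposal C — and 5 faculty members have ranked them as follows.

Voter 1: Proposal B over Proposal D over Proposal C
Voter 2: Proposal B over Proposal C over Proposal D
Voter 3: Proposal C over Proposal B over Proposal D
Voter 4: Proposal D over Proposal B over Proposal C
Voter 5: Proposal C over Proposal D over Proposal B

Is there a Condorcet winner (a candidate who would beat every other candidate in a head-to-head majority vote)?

Yes

Head-to-head results (5 voters total):
Proposal B vs Proposal D: Proposal B wins 3–2.
Proposal B vs Proposal C: Proposal B wins 3–2.
Proposal D vs Proposal C: Proposal C wins 3–2.
Proposal B beats each rival — Proposal D (3–2), Proposal C (3–2) — so Proposal B is the Condorcet winner.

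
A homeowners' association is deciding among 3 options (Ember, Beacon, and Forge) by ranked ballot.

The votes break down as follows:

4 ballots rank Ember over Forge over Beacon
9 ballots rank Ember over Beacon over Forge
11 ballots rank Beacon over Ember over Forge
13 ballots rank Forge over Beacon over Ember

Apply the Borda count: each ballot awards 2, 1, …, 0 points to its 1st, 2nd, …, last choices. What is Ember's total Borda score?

Borda scores:
  Ember: 4·2 + 9·2 + 11·1 + 13·0 = 37
  Beacon: 4·0 + 9·1 + 11·2 + 13·1 = 44
  Forge: 4·1 + 9·0 + 11·0 + 13·2 = 30

37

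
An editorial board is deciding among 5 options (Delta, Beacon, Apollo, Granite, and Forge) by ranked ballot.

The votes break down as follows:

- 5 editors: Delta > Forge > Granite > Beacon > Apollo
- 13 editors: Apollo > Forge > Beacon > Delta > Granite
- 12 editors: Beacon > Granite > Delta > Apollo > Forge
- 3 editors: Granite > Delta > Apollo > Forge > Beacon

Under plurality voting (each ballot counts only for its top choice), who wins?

Apollo

First-place vote totals:
  Delta: 5
  Beacon: 12
  Apollo: 13
  Granite: 3
  Forge: 0
Apollo has the most first-place votes.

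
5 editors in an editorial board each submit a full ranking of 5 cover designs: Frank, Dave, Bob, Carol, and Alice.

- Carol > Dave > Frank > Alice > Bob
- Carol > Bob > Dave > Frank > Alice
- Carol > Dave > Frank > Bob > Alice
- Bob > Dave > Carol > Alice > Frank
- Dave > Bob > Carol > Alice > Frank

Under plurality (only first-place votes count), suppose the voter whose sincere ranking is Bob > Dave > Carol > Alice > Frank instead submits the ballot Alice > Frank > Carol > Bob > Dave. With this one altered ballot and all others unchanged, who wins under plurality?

First-place totals with the altered ballot: Frank 0, Dave 1, Bob 0, Carol 3, Alice 1.
The winner is unchanged: still Carol.

Carol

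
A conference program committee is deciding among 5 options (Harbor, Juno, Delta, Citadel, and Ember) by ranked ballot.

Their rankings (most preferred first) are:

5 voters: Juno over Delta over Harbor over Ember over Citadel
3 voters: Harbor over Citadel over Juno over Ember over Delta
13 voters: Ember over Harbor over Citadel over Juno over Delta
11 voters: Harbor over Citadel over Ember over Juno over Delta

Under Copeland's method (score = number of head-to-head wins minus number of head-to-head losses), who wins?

Pairwise results:
  Harbor vs Juno: Harbor wins 27–5.
  Harbor vs Delta: Harbor wins 27–5.
  Harbor vs Citadel: Harbor wins 32–0.
  Harbor vs Ember: Harbor wins 19–13.
  Juno vs Delta: Juno wins 32–0.
  Juno vs Citadel: Citadel wins 27–5.
  Juno vs Ember: Ember wins 24–8.
  Delta vs Citadel: Citadel wins 27–5.
  Delta vs Ember: Ember wins 27–5.
  Citadel vs Ember: Ember wins 18–14.
Copeland scores (wins − losses):
  Harbor: 4 − 0 = 4
  Juno: 1 − 3 = -2
  Delta: 0 − 4 = -4
  Citadel: 2 − 2 = 0
  Ember: 3 − 1 = 2
Harbor has the best Copeland score.

Harbor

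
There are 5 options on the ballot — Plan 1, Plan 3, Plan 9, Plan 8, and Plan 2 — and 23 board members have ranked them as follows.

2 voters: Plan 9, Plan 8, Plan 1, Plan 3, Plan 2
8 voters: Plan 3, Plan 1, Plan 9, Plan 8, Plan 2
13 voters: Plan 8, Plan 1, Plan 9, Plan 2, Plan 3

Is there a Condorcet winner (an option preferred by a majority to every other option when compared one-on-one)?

Yes

Head-to-head results (23 voters total):
Plan 1 vs Plan 3: Plan 1 wins 15–8.
Plan 1 vs Plan 9: Plan 1 wins 21–2.
Plan 1 vs Plan 8: Plan 8 wins 15–8.
Plan 1 vs Plan 2: Plan 1 wins 23–0.
Plan 3 vs Plan 9: Plan 9 wins 15–8.
Plan 3 vs Plan 8: Plan 8 wins 15–8.
Plan 3 vs Plan 2: Plan 2 wins 13–10.
Plan 9 vs Plan 8: Plan 8 wins 13–10.
Plan 9 vs Plan 2: Plan 9 wins 23–0.
Plan 8 vs Plan 2: Plan 8 wins 23–0.
Plan 8 beats each rival — Plan 1 (15–8), Plan 3 (15–8), Plan 9 (13–10), Plan 2 (23–0) — so Plan 8 is the Condorcet winner.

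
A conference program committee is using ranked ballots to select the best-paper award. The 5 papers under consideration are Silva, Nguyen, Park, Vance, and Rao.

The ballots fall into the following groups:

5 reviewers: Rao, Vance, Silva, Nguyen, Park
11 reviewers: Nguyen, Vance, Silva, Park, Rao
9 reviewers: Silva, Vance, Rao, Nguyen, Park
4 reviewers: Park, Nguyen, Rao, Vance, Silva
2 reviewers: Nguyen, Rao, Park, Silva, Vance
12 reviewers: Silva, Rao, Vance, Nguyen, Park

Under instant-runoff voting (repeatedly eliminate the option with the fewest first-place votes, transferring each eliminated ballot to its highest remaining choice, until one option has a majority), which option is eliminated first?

Round 1: Silva 21, Nguyen 13, Rao 5, Park 4, Vance 0. Vance has the fewest and is eliminated.
Round 2: Silva 21, Nguyen 13, Rao 5, Park 4. Park has the fewest and is eliminated.
Round 3: Silva 21, Nguyen 17, Rao 5. Rao has the fewest and is eliminated.
Round 4: Silva 26, Nguyen 17. Silva has a majority.

Vance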